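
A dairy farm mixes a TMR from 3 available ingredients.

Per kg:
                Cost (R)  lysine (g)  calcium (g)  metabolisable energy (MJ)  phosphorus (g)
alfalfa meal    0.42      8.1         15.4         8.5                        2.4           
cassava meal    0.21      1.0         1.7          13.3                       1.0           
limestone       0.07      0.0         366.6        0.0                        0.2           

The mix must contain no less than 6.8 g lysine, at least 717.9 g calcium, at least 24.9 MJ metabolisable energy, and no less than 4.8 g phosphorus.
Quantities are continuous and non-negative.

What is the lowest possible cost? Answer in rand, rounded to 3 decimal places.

Let x1 = kg of alfalfa meal, x2 = kg of cassava meal, x3 = kg of limestone.
min 0.42x1 + 0.21x2 + 0.07x3 s.t.:
  8.1x1 + 1x2 ≥ 6.8   (lysine)
  15.4x1 + 1.7x2 + 366.6x3 ≥ 717.9   (calcium)
  8.5x1 + 13.3x2 ≥ 24.9   (metabolisable energy)
  2.4x1 + 1x2 + 0.2x3 ≥ 4.8   (phosphorus)
  x1, x2, x3 ≥ 0.
The optimal mix uses every input. The calcium, metabolisable energy, phosphorus requirements are met with equality.
So alfalfa meal = 1.4477 kg, cassava meal = 0.94698 kg, limestone = 1.8931 kg.
Total cost: 0.42·1.4477 + 0.21·0.94698 + 0.07·1.8931 = 0.93942.

R0.939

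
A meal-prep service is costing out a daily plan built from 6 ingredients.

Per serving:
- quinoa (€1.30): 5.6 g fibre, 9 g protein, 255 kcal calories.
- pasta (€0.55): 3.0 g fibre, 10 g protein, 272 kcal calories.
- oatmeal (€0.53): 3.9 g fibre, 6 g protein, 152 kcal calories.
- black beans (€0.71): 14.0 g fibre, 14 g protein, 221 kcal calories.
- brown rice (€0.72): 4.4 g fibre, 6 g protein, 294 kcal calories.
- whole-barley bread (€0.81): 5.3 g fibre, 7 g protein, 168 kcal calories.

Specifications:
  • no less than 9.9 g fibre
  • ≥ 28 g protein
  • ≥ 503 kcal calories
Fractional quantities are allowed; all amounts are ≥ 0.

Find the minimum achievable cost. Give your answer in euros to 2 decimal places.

€1.44

Let x1 = servings of quinoa, x2 = servings of pasta, x3 = servings of oatmeal, x4 = servings of black beans, x5 = servings of brown rice, x6 = servings of whole-barley bread.
min 1.3x1 + 0.55x2 + 0.53x3 + 0.71x4 + 0.72x5 + 0.81x6 with:
  5.6x1 + 3x2 + 3.9x3 + 14x4 + 4.4x5 + 5.3x6 ≥ 9.9   (fibre)
  9x1 + 10x2 + 6x3 + 14x4 + 6x5 + 7x6 ≥ 28   (protein)
  255x1 + 272x2 + 152x3 + 221x4 + 294x5 + 168x6 ≥ 503   (calories)
  x1, x2, x3, x4, x5, x6 ≥ 0.
The minimum-cost mix takes nothing from quinoa, oatmeal, brown rice, whole-barley bread — only pasta, black beans. Binding constraints: protein and calories.
Solving gives x2 = 0.5344, x4 = 1.618.
Total cost: 0.55·0.5344 + 0.71·1.618 = 1.4427.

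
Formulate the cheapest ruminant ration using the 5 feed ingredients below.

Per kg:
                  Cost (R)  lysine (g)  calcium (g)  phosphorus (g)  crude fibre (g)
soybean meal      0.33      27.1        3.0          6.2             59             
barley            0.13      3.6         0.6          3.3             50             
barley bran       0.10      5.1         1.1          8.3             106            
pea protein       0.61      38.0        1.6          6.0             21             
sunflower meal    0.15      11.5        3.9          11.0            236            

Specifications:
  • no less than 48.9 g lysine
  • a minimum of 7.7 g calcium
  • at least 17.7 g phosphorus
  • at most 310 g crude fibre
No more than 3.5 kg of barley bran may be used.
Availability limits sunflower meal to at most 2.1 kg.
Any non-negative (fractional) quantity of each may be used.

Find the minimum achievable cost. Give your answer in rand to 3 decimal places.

R0.604

Set it up as a linear program. Let x1 = kg of soybean meal, x2 = kg of barley, x3 = kg of barley bran, x4 = kg of pea protein, x5 = kg of sunflower meal.
Minimise 0.33x1 + 0.13x2 + 0.1x3 + 0.61x4 + 0.15x5 subject to:
  27.1x1 + 3.6x2 + 5.1x3 + 38x4 + 11.5x5 ≥ 48.9   (lysine)
  3x1 + 0.6x2 + 1.1x3 + 1.6x4 + 3.9x5 ≥ 7.7   (calcium)
  6.2x1 + 3.3x2 + 8.3x3 + 6x4 + 11x5 ≥ 17.7   (phosphorus)
  59x1 + 50x2 + 106x3 + 21x4 + 236x5 ≤ 310   (crude fibre)
  x3 ≤ 3.5
  x5 ≤ 2.1
  x1, x2, x3, x4, x5 ≥ 0.
The minimum-cost mix takes nothing from barley, barley bran, pea protein — only soybean meal, sunflower meal. Binding constraints: lysine and calcium.
Solving gives x1 = 1.435, x5 = 0.8705.
Objective = 0.33·1.435 + 0.15·0.8705 = 0.60413.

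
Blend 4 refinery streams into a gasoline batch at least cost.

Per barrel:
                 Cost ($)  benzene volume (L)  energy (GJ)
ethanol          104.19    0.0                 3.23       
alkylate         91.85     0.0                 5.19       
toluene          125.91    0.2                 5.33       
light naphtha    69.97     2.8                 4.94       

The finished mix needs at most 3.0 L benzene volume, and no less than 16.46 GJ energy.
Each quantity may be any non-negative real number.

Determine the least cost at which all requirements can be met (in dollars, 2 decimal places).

$272.60

This is a linear program. Let x1 = barrels of ethanol, x2 = barrels of alkylate, x3 = barrels of toluene, x4 = barrels of light naphtha.
Minimize 104.19x1 + 91.85x2 + 125.91x3 + 69.97x4 with:
  0.2x3 + 2.8x4 ≤ 3   (benzene volume)
  3.23x1 + 5.19x2 + 5.33x3 + 4.94x4 ≥ 16.46   (energy)
  x1, x2, x3, x4 ≥ 0.
The cheapest feasible vertex uses only alkylate, light naphtha; ethanol, toluene are not used. There the benzene volume and energy constraints are tight.
Optimal quantities: alkylate = 2.152 barrels, light naphtha = 1.071 barrels.
Hence cost = 91.85·2.152 + 69.97·1.071 = $272.5991.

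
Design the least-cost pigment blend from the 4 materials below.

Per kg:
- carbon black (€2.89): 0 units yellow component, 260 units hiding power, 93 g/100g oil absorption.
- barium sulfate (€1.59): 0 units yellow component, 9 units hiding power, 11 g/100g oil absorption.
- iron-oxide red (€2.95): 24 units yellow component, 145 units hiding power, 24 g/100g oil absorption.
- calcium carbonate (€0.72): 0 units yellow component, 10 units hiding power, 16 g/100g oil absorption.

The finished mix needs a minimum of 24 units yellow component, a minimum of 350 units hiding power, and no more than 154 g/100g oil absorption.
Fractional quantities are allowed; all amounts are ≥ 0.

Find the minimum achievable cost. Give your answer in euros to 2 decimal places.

Let x1 = kg of carbon black, x2 = kg of barium sulfate, x3 = kg of iron-oxide red, x4 = kg of calcium carbonate.
Minimize 2.89x1 + 1.59x2 + 2.95x3 + 0.72x4 subject to:
  24x3 ≥ 24   (yellow component)
  260x1 + 9x2 + 145x3 + 10x4 ≥ 350   (hiding power)
  93x1 + 11x2 + 24x3 + 16x4 ≤ 154   (oil absorption)
  x1, x2, x3, x4 ≥ 0.
At the optimum only carbon black, iron-oxide red are positive (barium sulfate, calcium carbonate = 0). The yellow component and hiding power requirements are met with equality.
So carbon black = 0.7885 kg, iron-oxide red = 1 kg.
Objective = 2.89·0.7885 + 2.95·1 = 5.2288.

€5.23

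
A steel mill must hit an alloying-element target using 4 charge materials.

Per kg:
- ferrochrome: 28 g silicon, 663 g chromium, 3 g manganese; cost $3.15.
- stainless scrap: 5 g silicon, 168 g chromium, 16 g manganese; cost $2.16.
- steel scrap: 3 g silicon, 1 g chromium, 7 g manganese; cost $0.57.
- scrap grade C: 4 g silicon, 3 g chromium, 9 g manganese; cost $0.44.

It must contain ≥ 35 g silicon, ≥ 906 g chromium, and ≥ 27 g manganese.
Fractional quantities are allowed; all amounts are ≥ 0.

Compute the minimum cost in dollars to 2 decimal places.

Set it up as a linear program. Let x1 = kg of ferrochrome, x2 = kg of stainless scrap, x3 = kg of steel scrap, x4 = kg of scrap grade C.
Minimize 3.15x1 + 2.16x2 + 0.57x3 + 0.44x4 with:
  28x1 + 5x2 + 3x3 + 4x4 ≥ 35   (silicon)
  663x1 + 168x2 + 1x3 + 3x4 ≥ 906   (chromium)
  3x1 + 16x2 + 7x3 + 9x4 ≥ 27   (manganese)
  x1, x2, x3, x4 ≥ 0.
The cheapest feasible vertex uses only ferrochrome, scrap grade C; stainless scrap, steel scrap are not used. The chromium and manganese requirements are met with equality.
That vertex is x1 = 1.355, x4 = 2.548.
Hence cost = 3.15·1.355 + 0.44·2.548 = $5.3894.

$5.39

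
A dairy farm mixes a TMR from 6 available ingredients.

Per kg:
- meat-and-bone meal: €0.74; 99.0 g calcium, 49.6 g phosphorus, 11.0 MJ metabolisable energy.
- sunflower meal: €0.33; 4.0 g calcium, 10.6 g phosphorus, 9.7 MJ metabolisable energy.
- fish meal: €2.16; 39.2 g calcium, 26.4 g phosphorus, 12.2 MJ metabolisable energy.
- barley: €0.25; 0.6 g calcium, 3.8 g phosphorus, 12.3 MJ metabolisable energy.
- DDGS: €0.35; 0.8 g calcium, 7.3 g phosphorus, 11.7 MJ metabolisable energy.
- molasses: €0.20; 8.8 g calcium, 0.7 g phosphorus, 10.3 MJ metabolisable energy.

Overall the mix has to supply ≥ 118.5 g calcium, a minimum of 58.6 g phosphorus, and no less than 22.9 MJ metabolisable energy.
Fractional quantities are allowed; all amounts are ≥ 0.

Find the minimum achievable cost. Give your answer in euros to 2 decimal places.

€1.05

This is a linear program. Let x1 = kg of meat-and-bone meal, x2 = kg of sunflower meal, x3 = kg of fish meal, x4 = kg of barley, x5 = kg of DDGS, x6 = kg of molasses.
min 0.74x1 + 0.33x2 + 2.16x3 + 0.25x4 + 0.35x5 + 0.2x6 s.t.:
  99x1 + 4x2 + 39.2x3 + 0.6x4 + 0.8x5 + 8.8x6 ≥ 118.5   (calcium)
  49.6x1 + 10.6x2 + 26.4x3 + 3.8x4 + 7.3x5 + 0.7x6 ≥ 58.6   (phosphorus)
  11x1 + 9.7x2 + 12.2x3 + 12.3x4 + 11.7x5 + 10.3x6 ≥ 22.9   (metabolisable energy)
  x1, x2, x3, x4, x5, x6 ≥ 0.
The minimum-cost mix takes nothing from sunflower meal, fish meal, DDGS — only meat-and-bone meal, barley, molasses. There the calcium, phosphorus, metabolisable energy constraints are tight.
Optimal quantities: meat-and-bone meal = 1.145 kg, barley = 0.3709 kg, molasses = 0.5574 kg.
Hence cost = 0.74·1.145 + 0.25·0.3709 + 0.2·0.5574 = €1.0515.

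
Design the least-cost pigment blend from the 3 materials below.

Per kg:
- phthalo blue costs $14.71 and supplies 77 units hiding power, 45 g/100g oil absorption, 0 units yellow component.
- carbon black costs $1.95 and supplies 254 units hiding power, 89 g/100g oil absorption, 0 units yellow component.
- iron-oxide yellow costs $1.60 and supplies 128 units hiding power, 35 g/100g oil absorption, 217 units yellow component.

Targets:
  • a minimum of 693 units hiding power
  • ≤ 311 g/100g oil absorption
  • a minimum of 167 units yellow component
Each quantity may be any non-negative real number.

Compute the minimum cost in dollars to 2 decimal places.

Let x1 = kg of phthalo blue, x2 = kg of carbon black, x3 = kg of iron-oxide yellow.
min 14.71x1 + 1.95x2 + 1.6x3 s.t.:
  77x1 + 254x2 + 128x3 ≥ 693   (hiding power)
  45x1 + 89x2 + 35x3 ≤ 311   (oil absorption)
  217x3 ≥ 167   (yellow component)
  x1, x2, x3 ≥ 0.
The minimum-cost mix takes nothing from phthalo blue — only carbon black, iron-oxide yellow. The hiding power and yellow component requirements are met with equality.
Optimal quantities: carbon black = 2.341 kg, iron-oxide yellow = 0.7696 kg.
Objective = 1.95·2.341 + 1.6·0.7696 = 5.7963.

$5.80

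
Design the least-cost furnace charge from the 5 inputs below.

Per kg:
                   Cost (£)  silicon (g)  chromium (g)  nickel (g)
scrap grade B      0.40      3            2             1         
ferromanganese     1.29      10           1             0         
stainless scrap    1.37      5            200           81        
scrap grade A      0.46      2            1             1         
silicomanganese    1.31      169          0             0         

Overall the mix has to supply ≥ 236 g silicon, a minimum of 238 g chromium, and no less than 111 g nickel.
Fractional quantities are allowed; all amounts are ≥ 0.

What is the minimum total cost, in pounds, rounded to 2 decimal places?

£3.65

Let x1 = kg of scrap grade B, x2 = kg of ferromanganese, x3 = kg of stainless scrap, x4 = kg of scrap grade A, x5 = kg of silicomanganese.
min 0.4x1 + 1.29x2 + 1.37x3 + 0.46x4 + 1.31x5 with:
  3x1 + 10x2 + 5x3 + 2x4 + 169x5 ≥ 236   (silicon)
  2x1 + 1x2 + 200x3 + 1x4 ≥ 238   (chromium)
  1x1 + 81x3 + 1x4 ≥ 111   (nickel)
  x1, x2, x3, x4, x5 ≥ 0.
At the optimum only stainless scrap, silicomanganese are positive (scrap grade B, ferromanganese, scrap grade A = 0). The silicon and nickel requirements are met with equality.
That vertex is x3 = 1.37, x5 = 1.356.
Hence cost = 1.37·1.37 + 1.31·1.356 = £3.6533.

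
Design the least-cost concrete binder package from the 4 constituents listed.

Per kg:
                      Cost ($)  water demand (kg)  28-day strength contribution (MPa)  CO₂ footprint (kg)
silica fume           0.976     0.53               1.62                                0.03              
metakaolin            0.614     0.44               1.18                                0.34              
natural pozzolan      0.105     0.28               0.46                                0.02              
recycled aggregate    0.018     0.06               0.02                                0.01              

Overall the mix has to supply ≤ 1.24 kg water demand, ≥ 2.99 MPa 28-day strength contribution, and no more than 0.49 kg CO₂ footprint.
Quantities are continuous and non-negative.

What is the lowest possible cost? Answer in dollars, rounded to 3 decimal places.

$1.420

This is a linear program. Let x1 = kg of silica fume, x2 = kg of metakaolin, x3 = kg of natural pozzolan, x4 = kg of recycled aggregate.
Minimise 0.976x1 + 0.614x2 + 0.105x3 + 0.018x4 s.t.:
  0.53x1 + 0.44x2 + 0.28x3 + 0.06x4 ≤ 1.24   (water demand)
  1.62x1 + 1.18x2 + 0.46x3 + 0.02x4 ≥ 2.99   (28-day strength contribution)
  0.03x1 + 0.34x2 + 0.02x3 + 0.01x4 ≤ 0.49   (CO₂ footprint)
  x1, x2, x3, x4 ≥ 0.
The optimal basis is {silica fume, metakaolin, natural pozzolan}; recycled aggregate drops out. The water demand, 28-day strength contribution, CO₂ footprint requirements are met with equality.
Optimal quantities: silica fume = 0.4707 kg, metakaolin = 1.313 kg, natural pozzolan = 1.475 kg.
Objective = 0.976·0.4707 + 0.614·1.313 + 0.105·1.475 = 1.42046.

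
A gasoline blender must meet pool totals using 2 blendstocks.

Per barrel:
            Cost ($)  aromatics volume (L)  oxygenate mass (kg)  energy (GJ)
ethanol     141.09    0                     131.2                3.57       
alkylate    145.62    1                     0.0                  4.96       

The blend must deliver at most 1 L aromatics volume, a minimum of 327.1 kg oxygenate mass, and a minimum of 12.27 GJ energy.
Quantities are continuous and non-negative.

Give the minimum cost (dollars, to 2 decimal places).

Set it up as a linear program. Let x1 = barrels of ethanol, x2 = barrels of alkylate.
Minimise 141.09x1 + 145.62x2 with:
  1x2 ≤ 1   (aromatics volume)
  131.2x1 ≥ 327.1   (oxygenate mass)
  3.57x1 + 4.96x2 ≥ 12.27   (energy)
  x1, x2 ≥ 0.
Both inputs are positive at the optimum. Binding constraints: oxygenate mass and energy.
That vertex is x1 = 2.4931, x2 = 0.67933.
Total cost: 141.09·2.4931 + 145.62·0.67933 = 450.6755.

$450.68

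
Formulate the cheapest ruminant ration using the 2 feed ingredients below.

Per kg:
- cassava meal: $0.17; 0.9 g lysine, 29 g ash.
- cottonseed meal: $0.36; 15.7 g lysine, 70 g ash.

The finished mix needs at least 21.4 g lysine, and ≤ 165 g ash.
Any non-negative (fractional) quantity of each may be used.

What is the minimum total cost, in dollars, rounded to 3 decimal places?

Let x1 = kg of cassava meal, x2 = kg of cottonseed meal.
Minimise 0.17x1 + 0.36x2 with:
  0.9x1 + 15.7x2 ≥ 21.4   (lysine)
  29x1 + 70x2 ≤ 165   (ash)
  x1, x2 ≥ 0.
The optimal basis is {cottonseed meal}; cassava meal drops out. There the lysine constraint is tight.
Optimal quantities: cottonseed meal = 1.363 kg.
Total cost: 0.36·1.363 = 0.49068.

$0.491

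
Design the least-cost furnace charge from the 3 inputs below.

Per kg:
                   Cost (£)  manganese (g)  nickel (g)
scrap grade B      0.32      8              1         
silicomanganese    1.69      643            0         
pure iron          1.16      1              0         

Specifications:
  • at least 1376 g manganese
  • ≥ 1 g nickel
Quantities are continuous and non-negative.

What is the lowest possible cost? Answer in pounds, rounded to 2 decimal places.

Let x1 = kg of scrap grade B, x2 = kg of silicomanganese, x3 = kg of pure iron.
Minimize 0.32x1 + 1.69x2 + 1.16x3 s.t.:
  8x1 + 643x2 + 1x3 ≥ 1376   (manganese)
  1x1 ≥ 1   (nickel)
  x1, x2, x3 ≥ 0.
The minimum-cost mix takes nothing from pure iron — only scrap grade B, silicomanganese. Binding constraints: manganese and nickel.
Solving gives x1 = 1, x2 = 2.128.
Objective = 0.32·1 + 1.69·2.128 = 3.9163.

£3.92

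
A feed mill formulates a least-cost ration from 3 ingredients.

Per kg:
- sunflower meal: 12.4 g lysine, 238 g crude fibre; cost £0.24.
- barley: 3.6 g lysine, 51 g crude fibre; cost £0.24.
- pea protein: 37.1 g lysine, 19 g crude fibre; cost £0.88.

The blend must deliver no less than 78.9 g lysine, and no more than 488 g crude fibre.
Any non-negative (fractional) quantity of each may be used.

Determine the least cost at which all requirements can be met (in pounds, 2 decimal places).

This is a linear program. Let x1 = kg of sunflower meal, x2 = kg of barley, x3 = kg of pea protein.
Minimize 0.24x1 + 0.24x2 + 0.88x3 s.t.:
  12.4x1 + 3.6x2 + 37.1x3 ≥ 78.9   (lysine)
  238x1 + 51x2 + 19x3 ≤ 488   (crude fibre)
  x1, x2, x3 ≥ 0.
The optimal basis is {sunflower meal, pea protein}; barley drops out. Binding constraints: lysine and crude fibre.
That vertex is x1 = 1.932, x3 = 1.481.
Hence cost = 0.24·1.932 + 0.88·1.481 = £1.7670.

£1.77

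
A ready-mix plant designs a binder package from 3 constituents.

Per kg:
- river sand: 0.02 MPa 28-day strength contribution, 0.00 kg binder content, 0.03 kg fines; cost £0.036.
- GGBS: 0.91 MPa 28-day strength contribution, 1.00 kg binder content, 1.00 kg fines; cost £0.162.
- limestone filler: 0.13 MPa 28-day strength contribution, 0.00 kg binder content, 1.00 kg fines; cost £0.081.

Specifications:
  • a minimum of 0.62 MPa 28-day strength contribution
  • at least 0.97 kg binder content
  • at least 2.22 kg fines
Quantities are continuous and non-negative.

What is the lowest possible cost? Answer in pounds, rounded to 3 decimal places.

£0.258

Set it up as a linear program. Let x1 = kg of river sand, x2 = kg of GGBS, x3 = kg of limestone filler.
Minimise 0.036x1 + 0.162x2 + 0.081x3 subject to:
  0.02x1 + 0.91x2 + 0.13x3 ≥ 0.62   (28-day strength contribution)
  1x2 ≥ 0.97   (binder content)
  0.03x1 + 1x2 + 1x3 ≥ 2.22   (fines)
  x1, x2, x3 ≥ 0.
The minimum-cost mix takes nothing from river sand — only GGBS, limestone filler. There the binder content and fines constraints are tight.
Optimal quantities: GGBS = 0.97 kg, limestone filler = 1.25 kg.
Hence cost = 0.162·0.97 + 0.081·1.25 = £0.25839.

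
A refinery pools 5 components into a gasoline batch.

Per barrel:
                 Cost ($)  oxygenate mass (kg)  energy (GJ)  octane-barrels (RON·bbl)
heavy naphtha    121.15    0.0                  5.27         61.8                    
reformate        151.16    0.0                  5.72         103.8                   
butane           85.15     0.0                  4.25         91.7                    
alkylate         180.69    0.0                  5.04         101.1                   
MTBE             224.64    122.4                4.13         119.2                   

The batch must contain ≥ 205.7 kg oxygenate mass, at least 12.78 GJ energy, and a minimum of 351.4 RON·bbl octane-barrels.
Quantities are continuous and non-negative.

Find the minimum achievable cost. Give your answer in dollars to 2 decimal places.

Let x1 = barrels of heavy naphtha, x2 = barrels of reformate, x3 = barrels of butane, x4 = barrels of alkylate, x5 = barrels of MTBE.
Minimize 121.15x1 + 151.16x2 + 85.15x3 + 180.69x4 + 224.64x5 subject to:
  122.4x5 ≥ 205.7   (oxygenate mass)
  5.27x1 + 5.72x2 + 4.25x3 + 5.04x4 + 4.13x5 ≥ 12.78   (energy)
  61.8x1 + 103.8x2 + 91.7x3 + 101.1x4 + 119.2x5 ≥ 351.4   (octane-barrels)
  x1, x2, x3, x4, x5 ≥ 0.
The minimum-cost mix takes nothing from heavy naphtha, reformate, alkylate — only butane, MTBE. There the oxygenate mass and octane-barrels constraints are tight.
That vertex is x3 = 1.6475, x5 = 1.6806.
Objective = 85.15·1.6475 + 224.64·1.6806 = 517.8146.

$517.81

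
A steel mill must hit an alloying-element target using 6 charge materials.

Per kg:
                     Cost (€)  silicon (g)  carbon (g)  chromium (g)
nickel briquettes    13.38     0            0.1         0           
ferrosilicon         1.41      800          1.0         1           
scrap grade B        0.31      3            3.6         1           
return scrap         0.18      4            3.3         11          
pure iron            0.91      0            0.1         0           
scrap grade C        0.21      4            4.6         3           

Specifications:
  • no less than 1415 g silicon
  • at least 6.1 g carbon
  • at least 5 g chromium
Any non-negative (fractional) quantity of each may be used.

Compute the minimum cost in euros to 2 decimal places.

€2.69

Let x1 = kg of nickel briquettes, x2 = kg of ferrosilicon, x3 = kg of scrap grade B, x4 = kg of return scrap, x5 = kg of pure iron, x6 = kg of scrap grade C.
Minimize 13.38x1 + 1.41x2 + 0.31x3 + 0.18x4 + 0.91x5 + 0.21x6 with:
  800x2 + 3x3 + 4x4 + 4x6 ≥ 1415   (silicon)
  0.1x1 + 1x2 + 3.6x3 + 3.3x4 + 0.1x5 + 4.6x6 ≥ 6.1   (carbon)
  1x2 + 1x3 + 11x4 + 3x6 ≥ 5   (chromium)
  x1, x2, x3, x4, x5, x6 ≥ 0.
The optimal basis is {ferrosilicon, return scrap, scrap grade C}; nickel briquettes, scrap grade B, pure iron drop out. The silicon, carbon, chromium requirements are met with equality.
That vertex is x2 = 1.764, x4 = 0.04613, x6 = 0.9095.
Cost = 1.41·1.764 + 0.18·0.04613 + 0.21·0.9095 = 2.6865.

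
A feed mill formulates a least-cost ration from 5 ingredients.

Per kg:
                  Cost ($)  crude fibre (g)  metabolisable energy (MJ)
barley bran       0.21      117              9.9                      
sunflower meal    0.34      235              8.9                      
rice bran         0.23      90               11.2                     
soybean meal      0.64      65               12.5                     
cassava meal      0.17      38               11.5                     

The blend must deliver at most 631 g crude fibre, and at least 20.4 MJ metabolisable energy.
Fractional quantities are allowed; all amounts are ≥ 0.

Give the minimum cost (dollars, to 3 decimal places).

$0.302

Treat it as an LP. Let x1 = kg of barley bran, x2 = kg of sunflower meal, x3 = kg of rice bran, x4 = kg of soybean meal, x5 = kg of cassava meal.
Minimise 0.21x1 + 0.34x2 + 0.23x3 + 0.64x4 + 0.17x5 with:
  117x1 + 235x2 + 90x3 + 65x4 + 38x5 ≤ 631   (crude fibre)
  9.9x1 + 8.9x2 + 11.2x3 + 12.5x4 + 11.5x5 ≥ 20.4   (metabolisable energy)
  x1, x2, x3, x4, x5 ≥ 0.
The optimal basis is {cassava meal}; barley bran, sunflower meal, rice bran, soybean meal drop out. Binding constraint: metabolisable energy.
So cassava meal = 1.774 kg.
Hence cost = 0.17·1.774 = $0.30158.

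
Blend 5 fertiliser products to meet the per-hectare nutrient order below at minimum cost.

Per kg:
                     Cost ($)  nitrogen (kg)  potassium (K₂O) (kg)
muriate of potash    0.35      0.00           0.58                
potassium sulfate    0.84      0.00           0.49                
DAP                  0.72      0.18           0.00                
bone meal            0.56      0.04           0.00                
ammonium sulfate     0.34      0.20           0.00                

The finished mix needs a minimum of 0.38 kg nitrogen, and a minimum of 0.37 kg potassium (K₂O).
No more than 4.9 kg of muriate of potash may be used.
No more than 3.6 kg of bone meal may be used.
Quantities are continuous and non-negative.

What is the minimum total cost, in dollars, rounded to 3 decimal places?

Let x1 = kg of muriate of potash, x2 = kg of potassium sulfate, x3 = kg of DAP, x4 = kg of bone meal, x5 = kg of ammonium sulfate.
Minimize 0.35x1 + 0.84x2 + 0.72x3 + 0.56x4 + 0.34x5 with:
  0.18x3 + 0.04x4 + 0.2x5 ≥ 0.38   (nitrogen)
  0.58x1 + 0.49x2 ≥ 0.37   (potassium (K₂O))
  x1 ≤ 4.9
  x4 ≤ 3.6
  x1, x2, x3, x4, x5 ≥ 0.
The cheapest feasible vertex uses only muriate of potash, ammonium sulfate; potassium sulfate, DAP, bone meal are not used. The nitrogen and potassium (K₂O) requirements are met with equality.
That vertex is x1 = 0.6379, x5 = 1.9.
Hence cost = 0.35·0.6379 + 0.34·1.9 = $0.86927.

$0.869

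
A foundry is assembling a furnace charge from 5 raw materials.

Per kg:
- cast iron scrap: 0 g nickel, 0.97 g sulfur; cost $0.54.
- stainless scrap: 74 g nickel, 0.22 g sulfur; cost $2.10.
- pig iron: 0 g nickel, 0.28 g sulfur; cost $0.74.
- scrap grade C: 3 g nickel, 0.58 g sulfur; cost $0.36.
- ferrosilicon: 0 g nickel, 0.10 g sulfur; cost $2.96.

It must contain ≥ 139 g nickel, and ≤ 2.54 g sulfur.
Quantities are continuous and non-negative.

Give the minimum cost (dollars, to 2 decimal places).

$3.94

Set it up as a linear program. Let x1 = kg of cast iron scrap, x2 = kg of stainless scrap, x3 = kg of pig iron, x4 = kg of scrap grade C, x5 = kg of ferrosilicon.
Minimise 0.54x1 + 2.1x2 + 0.74x3 + 0.36x4 + 2.96x5 s.t.:
  74x2 + 3x4 ≥ 139   (nickel)
  0.97x1 + 0.22x2 + 0.28x3 + 0.58x4 + 0.1x5 ≤ 2.54   (sulfur)
  x1, x2, x3, x4, x5 ≥ 0.
The cheapest feasible vertex uses only stainless scrap; cast iron scrap, pig iron, scrap grade C, ferrosilicon are not used. The nickel requirement is met with equality.
Solving gives x2 = 1.878.
Objective = 2.1·1.878 = 3.9438.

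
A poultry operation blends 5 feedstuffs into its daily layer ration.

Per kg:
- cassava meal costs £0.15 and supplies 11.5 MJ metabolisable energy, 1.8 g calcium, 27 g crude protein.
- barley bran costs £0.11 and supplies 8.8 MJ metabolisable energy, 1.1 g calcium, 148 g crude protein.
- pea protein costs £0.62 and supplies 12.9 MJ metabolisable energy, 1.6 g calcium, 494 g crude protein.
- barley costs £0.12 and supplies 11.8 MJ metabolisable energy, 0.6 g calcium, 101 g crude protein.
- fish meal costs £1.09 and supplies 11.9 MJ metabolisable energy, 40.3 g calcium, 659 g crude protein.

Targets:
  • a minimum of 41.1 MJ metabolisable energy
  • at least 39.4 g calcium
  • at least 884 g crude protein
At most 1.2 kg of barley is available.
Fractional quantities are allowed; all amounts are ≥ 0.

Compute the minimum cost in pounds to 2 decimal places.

Treat it as an LP. Let x1 = kg of cassava meal, x2 = kg of barley bran, x3 = kg of pea protein, x4 = kg of barley, x5 = kg of fish meal.
Minimize 0.15x1 + 0.11x2 + 0.62x3 + 0.12x4 + 1.09x5 s.t.:
  11.5x1 + 8.8x2 + 12.9x3 + 11.8x4 + 11.9x5 ≥ 41.1   (metabolisable energy)
  1.8x1 + 1.1x2 + 1.6x3 + 0.6x4 + 40.3x5 ≥ 39.4   (calcium)
  27x1 + 148x2 + 494x3 + 101x4 + 659x5 ≥ 884   (crude protein)
  x4 ≤ 1.2
  x1, x2, x3, x4, x5 ≥ 0.
The optimal basis is {cassava meal, barley bran, barley, fish meal}; pea protein drops out. Binding constraints: metabolisable energy, calcium, crude protein, the barley cap.
That vertex is x1 = 0.6313, x2 = 1.014, x4 = 1.2, x5 = 0.9039.
Total cost: 0.15·0.6313 + 0.11·1.014 + 0.12·1.2 + 1.09·0.9039 = 1.3355.

£1.34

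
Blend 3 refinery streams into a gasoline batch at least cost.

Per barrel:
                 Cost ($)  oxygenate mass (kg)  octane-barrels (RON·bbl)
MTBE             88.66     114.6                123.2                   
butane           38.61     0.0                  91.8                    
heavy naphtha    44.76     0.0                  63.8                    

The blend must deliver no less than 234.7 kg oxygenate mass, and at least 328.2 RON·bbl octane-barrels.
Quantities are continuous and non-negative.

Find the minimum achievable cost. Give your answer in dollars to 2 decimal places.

$213.49

Let x1 = barrels of MTBE, x2 = barrels of butane, x3 = barrels of heavy naphtha.
Minimise 88.66x1 + 38.61x2 + 44.76x3 s.t.:
  114.6x1 ≥ 234.7   (oxygenate mass)
  123.2x1 + 91.8x2 + 63.8x3 ≥ 328.2   (octane-barrels)
  x1, x2, x3 ≥ 0.
The optimal basis is {MTBE, butane}; heavy naphtha drops out. There the oxygenate mass and octane-barrels constraints are tight.
That vertex is x1 = 2.048, x2 = 0.8267.
Total cost: 88.66·2.048 + 38.61·0.8267 = 213.4946.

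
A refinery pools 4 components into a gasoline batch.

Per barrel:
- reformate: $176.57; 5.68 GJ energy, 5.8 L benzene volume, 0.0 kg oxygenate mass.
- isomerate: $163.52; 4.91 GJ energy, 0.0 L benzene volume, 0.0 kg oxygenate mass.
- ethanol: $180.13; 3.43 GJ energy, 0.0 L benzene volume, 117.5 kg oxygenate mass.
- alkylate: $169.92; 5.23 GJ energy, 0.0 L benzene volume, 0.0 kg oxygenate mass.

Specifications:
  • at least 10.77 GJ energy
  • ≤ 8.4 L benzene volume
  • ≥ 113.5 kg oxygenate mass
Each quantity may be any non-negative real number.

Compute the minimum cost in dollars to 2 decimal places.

$405.80

Let x1 = barrels of reformate, x2 = barrels of isomerate, x3 = barrels of ethanol, x4 = barrels of alkylate.
Minimize 176.57x1 + 163.52x2 + 180.13x3 + 169.92x4 subject to:
  5.68x1 + 4.91x2 + 3.43x3 + 5.23x4 ≥ 10.77   (energy)
  5.8x1 ≤ 8.4   (benzene volume)
  117.5x3 ≥ 113.5   (oxygenate mass)
  x1, x2, x3, x4 ≥ 0.
The minimum-cost mix takes nothing from isomerate, alkylate — only reformate, ethanol. There the energy and oxygenate mass constraints are tight.
Solving gives x1 = 1.3128, x3 = 0.96596.
Total cost: 176.57·1.3128 + 180.13·0.96596 = 405.7995.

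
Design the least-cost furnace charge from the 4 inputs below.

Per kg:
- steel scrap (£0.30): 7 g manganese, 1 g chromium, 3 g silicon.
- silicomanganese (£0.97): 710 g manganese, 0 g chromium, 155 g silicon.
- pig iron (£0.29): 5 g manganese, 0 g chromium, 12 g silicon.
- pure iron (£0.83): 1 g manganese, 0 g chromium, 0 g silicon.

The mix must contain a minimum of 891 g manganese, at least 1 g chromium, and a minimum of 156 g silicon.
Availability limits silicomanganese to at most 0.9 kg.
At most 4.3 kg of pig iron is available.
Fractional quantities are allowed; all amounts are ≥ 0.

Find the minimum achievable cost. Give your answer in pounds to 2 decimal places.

Treat it as an LP. Let x1 = kg of steel scrap, x2 = kg of silicomanganese, x3 = kg of pig iron, x4 = kg of pure iron.
min 0.3x1 + 0.97x2 + 0.29x3 + 0.83x4 s.t.:
  7x1 + 710x2 + 5x3 + 1x4 ≥ 891   (manganese)
  1x1 ≥ 1   (chromium)
  3x1 + 155x2 + 12x3 ≥ 156   (silicon)
  x2 ≤ 0.9
  x3 ≤ 4.3
  x1, x2, x3, x4 ≥ 0.
The cheapest feasible vertex uses only steel scrap, silicomanganese; pig iron, pure iron are not used. Binding constraints: manganese and the silicomanganese cap.
Optimal quantities: steel scrap = 36 kg, silicomanganese = 0.9 kg.
Total cost: 0.3·36 + 0.97·0.9 = 11.6730.

£11.67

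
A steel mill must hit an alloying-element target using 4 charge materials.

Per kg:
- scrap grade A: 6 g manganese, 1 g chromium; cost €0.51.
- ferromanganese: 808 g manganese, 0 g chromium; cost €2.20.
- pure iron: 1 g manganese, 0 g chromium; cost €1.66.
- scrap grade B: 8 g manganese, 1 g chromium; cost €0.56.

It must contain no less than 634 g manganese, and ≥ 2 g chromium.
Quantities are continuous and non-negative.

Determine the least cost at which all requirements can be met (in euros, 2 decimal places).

Treat it as an LP. Let x1 = kg of scrap grade A, x2 = kg of ferromanganese, x3 = kg of pure iron, x4 = kg of scrap grade B.
Minimize 0.51x1 + 2.2x2 + 1.66x3 + 0.56x4 subject to:
  6x1 + 808x2 + 1x3 + 8x4 ≥ 634   (manganese)
  1x1 + 1x4 ≥ 2   (chromium)
  x1, x2, x3, x4 ≥ 0.
At the optimum only scrap grade A, ferromanganese are positive (pure iron, scrap grade B = 0). There the manganese and chromium constraints are tight.
So scrap grade A = 2 kg, ferromanganese = 0.7698 kg.
Cost = 0.51·2 + 2.2·0.7698 = 2.7136.

€2.71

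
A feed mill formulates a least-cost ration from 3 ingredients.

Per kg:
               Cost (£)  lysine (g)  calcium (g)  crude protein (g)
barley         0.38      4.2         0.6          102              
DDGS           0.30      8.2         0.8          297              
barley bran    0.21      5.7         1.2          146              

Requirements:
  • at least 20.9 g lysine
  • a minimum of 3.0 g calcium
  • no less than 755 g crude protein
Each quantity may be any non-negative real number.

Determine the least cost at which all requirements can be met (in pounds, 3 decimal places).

Set it up as a linear program. Let x1 = kg of barley, x2 = kg of DDGS, x3 = kg of barley bran.
min 0.38x1 + 0.3x2 + 0.21x3 s.t.:
  4.2x1 + 8.2x2 + 5.7x3 ≥ 20.9   (lysine)
  0.6x1 + 0.8x2 + 1.2x3 ≥ 3   (calcium)
  102x1 + 297x2 + 146x3 ≥ 755   (crude protein)
  x1, x2, x3 ≥ 0.
The cheapest feasible vertex uses only DDGS, barley bran; barley is not used. There the calcium and crude protein constraints are tight.
Solving gives x2 = 1.9533, x3 = 1.1978.
Objective = 0.3·1.9533 + 0.21·1.1978 = 0.83753.

£0.838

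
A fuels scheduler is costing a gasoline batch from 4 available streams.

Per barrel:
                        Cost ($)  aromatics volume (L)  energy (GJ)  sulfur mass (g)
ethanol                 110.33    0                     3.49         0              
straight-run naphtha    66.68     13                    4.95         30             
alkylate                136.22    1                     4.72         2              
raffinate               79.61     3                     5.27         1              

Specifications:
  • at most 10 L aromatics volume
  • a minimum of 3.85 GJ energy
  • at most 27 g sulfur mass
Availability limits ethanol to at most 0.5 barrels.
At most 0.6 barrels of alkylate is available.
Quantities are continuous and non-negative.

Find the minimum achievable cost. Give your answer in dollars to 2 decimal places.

Let x1 = barrels of ethanol, x2 = barrels of straight-run naphtha, x3 = barrels of alkylate, x4 = barrels of raffinate.
min 110.33x1 + 66.68x2 + 136.22x3 + 79.61x4 subject to:
  13x2 + 1x3 + 3x4 ≤ 10   (aromatics volume)
  3.49x1 + 4.95x2 + 4.72x3 + 5.27x4 ≥ 3.85   (energy)
  30x2 + 2x3 + 1x4 ≤ 27   (sulfur mass)
  x1 ≤ 0.5
  x3 ≤ 0.6
  x1, x2, x3, x4 ≥ 0.
The cheapest feasible vertex uses only straight-run naphtha, raffinate; ethanol, alkylate are not used. There the aromatics volume and energy constraints are tight.
Optimal quantities: straight-run naphtha = 0.7669 barrels, raffinate = 0.01025 barrels.
Cost = 66.68·0.7669 + 79.61·0.01025 = 51.9529.

$51.95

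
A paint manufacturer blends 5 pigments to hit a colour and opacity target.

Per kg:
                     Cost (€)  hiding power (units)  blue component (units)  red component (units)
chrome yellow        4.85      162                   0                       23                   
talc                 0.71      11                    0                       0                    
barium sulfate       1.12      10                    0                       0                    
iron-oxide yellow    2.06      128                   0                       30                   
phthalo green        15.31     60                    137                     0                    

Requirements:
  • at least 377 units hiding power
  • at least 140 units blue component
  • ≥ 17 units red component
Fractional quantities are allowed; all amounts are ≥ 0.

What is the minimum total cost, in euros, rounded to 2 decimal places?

This is a linear program. Let x1 = kg of chrome yellow, x2 = kg of talc, x3 = kg of barium sulfate, x4 = kg of iron-oxide yellow, x5 = kg of phthalo green.
Minimize 4.85x1 + 0.71x2 + 1.12x3 + 2.06x4 + 15.31x5 s.t.:
  162x1 + 11x2 + 10x3 + 128x4 + 60x5 ≥ 377   (hiding power)
  137x5 ≥ 140   (blue component)
  23x1 + 30x4 ≥ 17   (red component)
  x1, x2, x3, x4, x5 ≥ 0.
The minimum-cost mix takes nothing from chrome yellow, talc, barium sulfate — only iron-oxide yellow, phthalo green. The hiding power and blue component requirements are met with equality.
Solving gives x4 = 2.466, x5 = 1.022.
Hence cost = 2.06·2.466 + 15.31·1.022 = €20.7268.

€20.73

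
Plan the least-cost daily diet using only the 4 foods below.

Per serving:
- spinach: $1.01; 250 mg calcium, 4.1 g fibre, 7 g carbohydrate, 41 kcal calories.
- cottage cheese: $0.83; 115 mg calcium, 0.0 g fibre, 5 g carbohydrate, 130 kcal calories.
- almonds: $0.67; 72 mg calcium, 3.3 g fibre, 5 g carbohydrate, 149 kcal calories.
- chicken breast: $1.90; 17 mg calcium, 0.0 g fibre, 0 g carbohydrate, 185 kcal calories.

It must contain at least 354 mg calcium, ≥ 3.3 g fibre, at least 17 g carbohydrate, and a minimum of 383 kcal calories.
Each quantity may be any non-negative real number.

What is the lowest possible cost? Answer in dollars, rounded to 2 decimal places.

$2.33

Let x1 = servings of spinach, x2 = servings of cottage cheese, x3 = servings of almonds, x4 = servings of chicken breast.
min 1.01x1 + 0.83x2 + 0.67x3 + 1.9x4 s.t.:
  250x1 + 115x2 + 72x3 + 17x4 ≥ 354   (calcium)
  4.1x1 + 3.3x3 ≥ 3.3   (fibre)
  7x1 + 5x2 + 5x3 ≥ 17   (carbohydrate)
  41x1 + 130x2 + 149x3 + 185x4 ≥ 383   (calories)
  x1, x2, x3, x4 ≥ 0.
The optimal basis is {spinach, almonds}; cottage cheese, chicken breast drop out. There the calcium and carbohydrate constraints are tight.
Solving gives x1 = 0.7319, x3 = 2.375.
Cost = 1.01·0.7319 + 0.67·2.375 = 2.3305.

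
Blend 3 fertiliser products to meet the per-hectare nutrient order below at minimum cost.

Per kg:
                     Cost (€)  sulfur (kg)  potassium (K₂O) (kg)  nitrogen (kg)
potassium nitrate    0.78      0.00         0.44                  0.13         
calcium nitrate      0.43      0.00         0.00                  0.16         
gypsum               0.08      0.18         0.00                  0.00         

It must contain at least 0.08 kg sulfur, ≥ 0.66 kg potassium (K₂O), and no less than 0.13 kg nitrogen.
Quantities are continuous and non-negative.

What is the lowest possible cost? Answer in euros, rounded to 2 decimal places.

€1.21

This is a linear program. Let x1 = kg of potassium nitrate, x2 = kg of calcium nitrate, x3 = kg of gypsum.
Minimize 0.78x1 + 0.43x2 + 0.08x3 subject to:
  0.18x3 ≥ 0.08   (sulfur)
  0.44x1 ≥ 0.66   (potassium (K₂O))
  0.13x1 + 0.16x2 ≥ 0.13   (nitrogen)
  x1, x2, x3 ≥ 0.
The optimal basis is {potassium nitrate, gypsum}; calcium nitrate drops out. There the sulfur and potassium (K₂O) constraints are tight.
Solving gives x1 = 1.5, x3 = 0.4444.
Cost = 0.78·1.5 + 0.08·0.4444 = 1.2056.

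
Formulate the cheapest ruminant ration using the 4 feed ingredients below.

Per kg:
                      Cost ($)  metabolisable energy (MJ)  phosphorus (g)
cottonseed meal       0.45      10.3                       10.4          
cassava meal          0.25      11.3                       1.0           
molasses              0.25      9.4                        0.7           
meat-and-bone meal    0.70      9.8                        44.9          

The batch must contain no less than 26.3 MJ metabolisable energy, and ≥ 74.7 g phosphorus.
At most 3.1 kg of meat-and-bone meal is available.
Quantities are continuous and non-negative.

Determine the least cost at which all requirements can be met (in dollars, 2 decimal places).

Set it up as a linear program. Let x1 = kg of cottonseed meal, x2 = kg of cassava meal, x3 = kg of molasses, x4 = kg of meat-and-bone meal.
min 0.45x1 + 0.25x2 + 0.25x3 + 0.7x4 s.t.:
  10.3x1 + 11.3x2 + 9.4x3 + 9.8x4 ≥ 26.3   (metabolisable energy)
  10.4x1 + 1x2 + 0.7x3 + 44.9x4 ≥ 74.7   (phosphorus)
  x4 ≤ 3.1
  x1, x2, x3, x4 ≥ 0.
The optimal basis is {cassava meal, meat-and-bone meal}; cottonseed meal, molasses drop out. There the metabolisable energy and phosphorus constraints are tight.
Optimal quantities: cassava meal = 0.902 kg, meat-and-bone meal = 1.644 kg.
Objective = 0.25·0.902 + 0.7·1.644 = 1.3763.

$1.38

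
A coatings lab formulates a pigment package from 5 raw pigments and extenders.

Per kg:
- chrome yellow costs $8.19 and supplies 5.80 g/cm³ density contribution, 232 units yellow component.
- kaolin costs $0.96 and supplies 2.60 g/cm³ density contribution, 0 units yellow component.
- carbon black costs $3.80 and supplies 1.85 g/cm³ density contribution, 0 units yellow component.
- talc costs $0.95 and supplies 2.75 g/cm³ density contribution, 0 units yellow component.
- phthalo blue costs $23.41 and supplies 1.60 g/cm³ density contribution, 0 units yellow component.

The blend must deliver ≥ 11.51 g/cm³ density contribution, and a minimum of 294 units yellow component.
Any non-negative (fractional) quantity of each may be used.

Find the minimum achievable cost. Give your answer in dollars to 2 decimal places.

Treat it as an LP. Let x1 = kg of chrome yellow, x2 = kg of kaolin, x3 = kg of carbon black, x4 = kg of talc, x5 = kg of phthalo blue.
Minimise 8.19x1 + 0.96x2 + 3.8x3 + 0.95x4 + 23.41x5 with:
  5.8x1 + 2.6x2 + 1.85x3 + 2.75x4 + 1.6x5 ≥ 11.51   (density contribution)
  232x1 ≥ 294   (yellow component)
  x1, x2, x3, x4, x5 ≥ 0.
The minimum-cost mix takes nothing from kaolin, carbon black, phthalo blue — only chrome yellow, talc. There the density contribution and yellow component constraints are tight.
So chrome yellow = 1.2672 kg, talc = 1.5127 kg.
Total cost: 8.19·1.2672 + 0.95·1.5127 = 11.8154.

$11.82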